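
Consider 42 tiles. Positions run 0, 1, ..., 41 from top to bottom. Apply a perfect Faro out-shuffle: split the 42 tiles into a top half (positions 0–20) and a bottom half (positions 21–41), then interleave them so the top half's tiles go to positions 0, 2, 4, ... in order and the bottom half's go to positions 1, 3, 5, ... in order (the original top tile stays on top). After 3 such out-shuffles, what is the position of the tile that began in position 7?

15

Track the tile's position through each out-shuffle:
7 → 14 → 28 → 15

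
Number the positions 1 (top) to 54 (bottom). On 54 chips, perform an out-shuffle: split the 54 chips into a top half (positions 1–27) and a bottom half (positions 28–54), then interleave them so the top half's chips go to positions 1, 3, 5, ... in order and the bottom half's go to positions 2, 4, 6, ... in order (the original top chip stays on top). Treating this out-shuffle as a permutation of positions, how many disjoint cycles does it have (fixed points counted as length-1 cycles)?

3

Trace each unvisited position around until it returns:
(1) (2 3 5 9 17 33 ... len 52) (54)
3 cycles in total.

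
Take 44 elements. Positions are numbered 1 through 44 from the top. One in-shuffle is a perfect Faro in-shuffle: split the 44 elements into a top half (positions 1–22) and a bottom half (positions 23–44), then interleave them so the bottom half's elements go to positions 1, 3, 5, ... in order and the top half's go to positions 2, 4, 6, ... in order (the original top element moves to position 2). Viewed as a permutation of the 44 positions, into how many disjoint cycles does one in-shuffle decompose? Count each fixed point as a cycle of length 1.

Trace each unvisited position around until it returns:
(1 2 4 8 16 32 ... len 12) (3 6 12 24) (5 10 20 40 35 25) (7 14 28 11 22 44 ... len 12) (9 18 36 27) (15 30) (21 42 39 33)
7 cycles in total.

7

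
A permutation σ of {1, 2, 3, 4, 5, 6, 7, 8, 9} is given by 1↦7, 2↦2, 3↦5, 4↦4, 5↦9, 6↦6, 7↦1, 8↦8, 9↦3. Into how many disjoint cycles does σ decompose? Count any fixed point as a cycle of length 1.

6

Cycle decomposition: (1 7) (2) (3 5 9) (4) (6) (8).
6 cycles.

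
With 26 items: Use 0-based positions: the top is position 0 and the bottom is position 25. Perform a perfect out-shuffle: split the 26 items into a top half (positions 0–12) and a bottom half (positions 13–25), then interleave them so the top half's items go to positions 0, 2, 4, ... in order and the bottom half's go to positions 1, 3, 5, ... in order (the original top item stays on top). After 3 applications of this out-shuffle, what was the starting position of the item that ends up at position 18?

Work backwards from position 18, undoing one out-shuffle at a time:
18 ← 9 ← 17 ← 21
So the item now at position 18 started at position 21.

21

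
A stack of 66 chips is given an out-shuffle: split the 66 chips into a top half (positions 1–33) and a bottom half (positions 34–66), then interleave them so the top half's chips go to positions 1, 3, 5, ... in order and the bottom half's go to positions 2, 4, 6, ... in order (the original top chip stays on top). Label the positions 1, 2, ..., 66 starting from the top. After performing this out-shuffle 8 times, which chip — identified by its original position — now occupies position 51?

21

Work backwards from position 51, undoing one out-shuffle at a time:
51 ← 26 ← 46 ← 56 ← 61 ← 31 ← 16 ← 41 ← 21
So the chip now at position 51 started at position 21.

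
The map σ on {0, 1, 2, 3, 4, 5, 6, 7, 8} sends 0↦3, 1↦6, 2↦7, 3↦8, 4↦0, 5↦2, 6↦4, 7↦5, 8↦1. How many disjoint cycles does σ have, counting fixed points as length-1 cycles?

2

Cycle decomposition: (0 3 8 1 6 4) (2 7 5).
2 cycles.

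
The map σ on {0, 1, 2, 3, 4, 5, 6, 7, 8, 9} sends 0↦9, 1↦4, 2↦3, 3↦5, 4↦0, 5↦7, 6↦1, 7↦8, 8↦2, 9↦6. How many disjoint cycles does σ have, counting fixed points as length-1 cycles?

2

Cycle decomposition: (0 9 6 1 4) (2 3 5 7 8).
2 cycles.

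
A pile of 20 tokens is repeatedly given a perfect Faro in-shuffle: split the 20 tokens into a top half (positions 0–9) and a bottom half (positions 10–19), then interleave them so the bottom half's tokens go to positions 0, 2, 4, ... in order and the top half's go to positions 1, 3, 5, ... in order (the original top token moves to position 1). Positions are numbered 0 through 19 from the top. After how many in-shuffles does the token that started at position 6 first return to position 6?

2

Follow position 6 under repeated in-shuffles:
6 → 13 → 6
It first returns after 2 in-shuffles.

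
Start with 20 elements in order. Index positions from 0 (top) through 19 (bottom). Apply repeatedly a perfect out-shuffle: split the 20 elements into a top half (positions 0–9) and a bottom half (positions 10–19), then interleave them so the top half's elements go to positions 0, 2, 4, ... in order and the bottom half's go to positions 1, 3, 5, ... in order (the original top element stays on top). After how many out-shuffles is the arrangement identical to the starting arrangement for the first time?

18

The out-shuffle permutes the 20 positions with cycle lengths [1, 1, 18].
Every element is home exactly when every cycle has completed a whole number of laps, i.e. after lcm(1, 18) = 18 out-shuffles.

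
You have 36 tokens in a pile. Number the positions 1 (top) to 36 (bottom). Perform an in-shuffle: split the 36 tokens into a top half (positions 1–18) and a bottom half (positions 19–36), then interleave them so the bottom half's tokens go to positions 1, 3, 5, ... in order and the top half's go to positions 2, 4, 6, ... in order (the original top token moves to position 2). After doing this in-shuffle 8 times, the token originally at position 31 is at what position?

Track the token's position through each in-shuffle:
31 → 25 → 13 → 26 → 15 → 30 → 23 → 9 → 18

18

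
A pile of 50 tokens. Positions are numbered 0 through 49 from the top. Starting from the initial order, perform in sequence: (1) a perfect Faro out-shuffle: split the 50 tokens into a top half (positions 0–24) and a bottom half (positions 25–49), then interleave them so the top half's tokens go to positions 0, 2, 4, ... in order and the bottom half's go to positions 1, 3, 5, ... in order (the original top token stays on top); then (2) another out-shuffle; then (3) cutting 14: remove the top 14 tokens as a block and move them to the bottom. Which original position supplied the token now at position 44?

2

Undo the operations in reverse order, starting from position 44:
  undo op 3 (cut 14): 44 ← 8
  undo op 2 (out-shuffle, from top half): 8 ← 4
  undo op 1 (out-shuffle, from top half): 4 ← 2
So the token at position 44 came from original position 2.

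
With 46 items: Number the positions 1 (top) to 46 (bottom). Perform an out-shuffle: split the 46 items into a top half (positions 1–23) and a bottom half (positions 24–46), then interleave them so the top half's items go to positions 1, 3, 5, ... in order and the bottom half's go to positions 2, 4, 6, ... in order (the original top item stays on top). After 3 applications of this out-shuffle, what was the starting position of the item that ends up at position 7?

Work backwards from position 7, undoing one out-shuffle at a time:
7 ← 4 ← 25 ← 13
So the item now at position 7 started at position 13.

13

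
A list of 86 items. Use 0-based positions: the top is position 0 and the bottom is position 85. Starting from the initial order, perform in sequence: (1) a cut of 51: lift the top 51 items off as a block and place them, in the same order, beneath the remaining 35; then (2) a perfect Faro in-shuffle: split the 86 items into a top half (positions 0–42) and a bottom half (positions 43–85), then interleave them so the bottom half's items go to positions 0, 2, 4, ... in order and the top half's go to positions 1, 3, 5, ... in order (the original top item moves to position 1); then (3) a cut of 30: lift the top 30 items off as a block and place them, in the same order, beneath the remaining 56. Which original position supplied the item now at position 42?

44

Undo the operations in reverse order, starting from position 42:
  undo op 3 (cut 30): 42 ← 72
  undo op 2 (in-shuffle, from bottom half): 72 ← 79
  undo op 1 (cut 51): 79 ← 44
So the item at position 42 came from original position 44.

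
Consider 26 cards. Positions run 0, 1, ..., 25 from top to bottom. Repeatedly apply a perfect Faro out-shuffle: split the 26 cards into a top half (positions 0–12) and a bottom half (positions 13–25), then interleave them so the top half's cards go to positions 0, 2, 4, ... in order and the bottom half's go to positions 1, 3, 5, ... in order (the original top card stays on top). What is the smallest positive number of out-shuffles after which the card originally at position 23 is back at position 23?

Follow position 23 under repeated out-shuffles:
23 → 21 → 17 → 9 → 18 → 11 → 22 → 19 → 13 → 1 → 2 → 4 → 8 → 16 → 7 → 14 → 3 → 6 → 12 → 24 → 23
It first returns after 20 out-shuffles.

20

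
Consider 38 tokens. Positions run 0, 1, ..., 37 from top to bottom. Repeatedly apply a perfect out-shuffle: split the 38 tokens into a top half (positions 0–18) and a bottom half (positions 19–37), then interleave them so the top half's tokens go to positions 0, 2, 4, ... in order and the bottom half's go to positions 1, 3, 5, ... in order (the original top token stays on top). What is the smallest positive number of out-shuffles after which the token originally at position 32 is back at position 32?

Follow position 32 under repeated out-shuffles:
32 → 27 → 17 → 34 → 31 → 25 → 13 → 26 → ... → 32 (length 36)
It first returns after 36 out-shuffles.

36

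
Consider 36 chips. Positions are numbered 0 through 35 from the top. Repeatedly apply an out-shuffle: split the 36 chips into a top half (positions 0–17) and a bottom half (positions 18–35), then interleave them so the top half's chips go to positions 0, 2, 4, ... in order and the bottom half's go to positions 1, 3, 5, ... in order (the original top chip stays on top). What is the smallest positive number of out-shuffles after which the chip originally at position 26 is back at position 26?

12

Follow position 26 under repeated out-shuffles:
26 → 17 → 34 → 33 → 31 → 27 → 19 → 3 → 6 → 12 → 24 → 13 → 26
It first returns after 12 out-shuffles.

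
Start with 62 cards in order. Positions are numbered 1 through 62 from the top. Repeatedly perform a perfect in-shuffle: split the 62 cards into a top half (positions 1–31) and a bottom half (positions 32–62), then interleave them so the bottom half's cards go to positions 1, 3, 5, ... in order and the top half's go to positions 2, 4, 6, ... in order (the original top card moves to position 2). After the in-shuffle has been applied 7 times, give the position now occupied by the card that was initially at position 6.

12

Track the card's position through each in-shuffle:
6 → 12 → 24 → 48 → 33 → 3 → 6 → 12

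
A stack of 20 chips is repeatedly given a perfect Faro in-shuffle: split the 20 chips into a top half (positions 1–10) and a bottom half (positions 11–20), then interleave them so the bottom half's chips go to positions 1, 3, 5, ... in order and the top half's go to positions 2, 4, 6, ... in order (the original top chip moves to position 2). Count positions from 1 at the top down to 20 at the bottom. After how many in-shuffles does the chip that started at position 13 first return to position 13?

6

Follow position 13 under repeated in-shuffles:
13 → 5 → 10 → 20 → 19 → 17 → 13
It first returns after 6 in-shuffles.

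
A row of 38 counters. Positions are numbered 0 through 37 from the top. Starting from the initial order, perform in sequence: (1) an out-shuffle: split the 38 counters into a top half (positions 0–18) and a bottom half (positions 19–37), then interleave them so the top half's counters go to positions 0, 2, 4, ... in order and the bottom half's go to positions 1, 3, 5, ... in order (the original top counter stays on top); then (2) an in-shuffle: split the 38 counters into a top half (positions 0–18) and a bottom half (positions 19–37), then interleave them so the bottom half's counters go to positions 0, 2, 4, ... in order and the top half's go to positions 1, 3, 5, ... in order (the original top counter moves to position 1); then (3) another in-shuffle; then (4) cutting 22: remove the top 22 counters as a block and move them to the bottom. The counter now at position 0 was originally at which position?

17

Undo the operations in reverse order, starting from position 0:
  undo op 4 (cut 22): 0 ← 22
  undo op 3 (in-shuffle, from bottom half): 22 ← 30
  undo op 2 (in-shuffle, from bottom half): 30 ← 34
  undo op 1 (out-shuffle, from top half): 34 ← 17
So the counter at position 0 came from original position 17.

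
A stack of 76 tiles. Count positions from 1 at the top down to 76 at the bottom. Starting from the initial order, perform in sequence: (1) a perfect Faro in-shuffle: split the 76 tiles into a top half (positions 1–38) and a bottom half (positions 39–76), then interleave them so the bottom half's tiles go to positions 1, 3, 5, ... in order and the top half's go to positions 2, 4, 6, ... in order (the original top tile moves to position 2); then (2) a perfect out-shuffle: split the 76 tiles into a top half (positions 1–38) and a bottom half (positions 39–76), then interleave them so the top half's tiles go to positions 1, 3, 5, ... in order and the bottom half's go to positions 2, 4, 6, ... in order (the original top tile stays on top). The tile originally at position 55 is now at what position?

65

Track the tile from position 55 forward through each operation:
  after op 1 (in-shuffle): 55 → 33
  after op 2 (out-shuffle): 33 → 65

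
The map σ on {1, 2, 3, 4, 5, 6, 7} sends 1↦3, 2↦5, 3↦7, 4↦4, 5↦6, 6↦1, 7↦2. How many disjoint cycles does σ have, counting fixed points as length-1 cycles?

2

Cycle decomposition: (1 3 7 2 5 6) (4).
2 cycles.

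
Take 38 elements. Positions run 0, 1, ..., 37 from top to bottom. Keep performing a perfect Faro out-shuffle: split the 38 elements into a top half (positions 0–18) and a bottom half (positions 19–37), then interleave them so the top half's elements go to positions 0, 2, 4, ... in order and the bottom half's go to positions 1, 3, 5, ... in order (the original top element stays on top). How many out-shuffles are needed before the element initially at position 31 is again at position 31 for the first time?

36

Follow position 31 under repeated out-shuffles:
31 → 25 → 13 → 26 → 15 → 30 → 23 → 9 → ... → 31 (length 36)
It first returns after 36 out-shuffles.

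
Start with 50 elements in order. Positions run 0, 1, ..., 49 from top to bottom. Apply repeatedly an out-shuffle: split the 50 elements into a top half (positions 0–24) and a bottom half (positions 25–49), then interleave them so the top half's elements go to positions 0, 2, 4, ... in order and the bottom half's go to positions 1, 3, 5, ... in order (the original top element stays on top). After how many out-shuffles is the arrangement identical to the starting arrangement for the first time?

The out-shuffle permutes the 50 positions with cycle lengths [1, 1, 3, 3, 21, 21].
Every element is home exactly when every cycle has completed a whole number of laps, i.e. after lcm(1, 3, 21) = 21 out-shuffles.

21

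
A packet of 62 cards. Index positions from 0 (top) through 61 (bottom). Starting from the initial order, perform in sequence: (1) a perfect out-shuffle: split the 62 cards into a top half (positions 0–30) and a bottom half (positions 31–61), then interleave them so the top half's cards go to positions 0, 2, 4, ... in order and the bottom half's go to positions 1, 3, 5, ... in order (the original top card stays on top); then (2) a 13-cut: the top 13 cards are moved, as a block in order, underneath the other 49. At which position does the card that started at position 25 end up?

37

Track the card from position 25 forward through each operation:
  after op 1 (out-shuffle): 25 → 50
  after op 2 (cut 13): 50 → 37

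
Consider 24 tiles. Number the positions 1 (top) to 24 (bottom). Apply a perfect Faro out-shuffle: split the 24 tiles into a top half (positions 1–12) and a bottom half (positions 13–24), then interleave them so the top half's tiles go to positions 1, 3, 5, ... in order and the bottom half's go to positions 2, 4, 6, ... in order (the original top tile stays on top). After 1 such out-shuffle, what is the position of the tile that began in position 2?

Track the tile's position through each out-shuffle:
2 → 3

3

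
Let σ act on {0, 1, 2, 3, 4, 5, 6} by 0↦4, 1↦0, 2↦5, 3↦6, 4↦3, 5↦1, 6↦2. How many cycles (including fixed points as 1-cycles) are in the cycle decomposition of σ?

1

Cycle decomposition: (0 4 3 6 2 5 1).
1 cycle.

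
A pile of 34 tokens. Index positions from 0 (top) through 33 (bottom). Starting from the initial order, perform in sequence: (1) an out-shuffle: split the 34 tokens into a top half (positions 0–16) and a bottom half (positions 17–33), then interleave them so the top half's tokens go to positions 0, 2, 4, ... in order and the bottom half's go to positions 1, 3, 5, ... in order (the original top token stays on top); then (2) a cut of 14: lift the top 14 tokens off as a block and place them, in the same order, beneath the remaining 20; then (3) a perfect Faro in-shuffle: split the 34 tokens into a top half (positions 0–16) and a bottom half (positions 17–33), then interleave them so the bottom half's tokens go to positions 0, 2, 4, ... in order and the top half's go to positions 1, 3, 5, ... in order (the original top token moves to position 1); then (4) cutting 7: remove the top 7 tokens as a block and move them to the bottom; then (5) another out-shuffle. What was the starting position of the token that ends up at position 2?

Undo the operations in reverse order, starting from position 2:
  undo op 5 (out-shuffle, from top half): 2 ← 1
  undo op 4 (cut 7): 1 ← 8
  undo op 3 (in-shuffle, from bottom half): 8 ← 21
  undo op 2 (cut 14): 21 ← 1
  undo op 1 (out-shuffle, from bottom half): 1 ← 17
So the token at position 2 came from original position 17.

17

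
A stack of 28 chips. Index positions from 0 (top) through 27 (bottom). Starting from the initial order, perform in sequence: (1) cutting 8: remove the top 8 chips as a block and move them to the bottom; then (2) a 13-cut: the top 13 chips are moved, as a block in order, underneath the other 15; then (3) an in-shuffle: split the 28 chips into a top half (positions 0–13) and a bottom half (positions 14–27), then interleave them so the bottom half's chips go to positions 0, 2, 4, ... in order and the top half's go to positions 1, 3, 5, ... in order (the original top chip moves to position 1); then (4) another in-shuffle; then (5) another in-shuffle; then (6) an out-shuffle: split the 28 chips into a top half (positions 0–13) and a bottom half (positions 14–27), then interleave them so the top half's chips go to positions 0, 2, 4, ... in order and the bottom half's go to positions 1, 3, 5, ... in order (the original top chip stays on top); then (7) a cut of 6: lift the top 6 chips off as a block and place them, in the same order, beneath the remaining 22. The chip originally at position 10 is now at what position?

21

Track the chip from position 10 forward through each operation:
  after op 1 (cut 8): 10 → 2
  after op 2 (cut 13): 2 → 17
  after op 3 (in-shuffle): 17 → 6
  after op 4 (in-shuffle): 6 → 13
  after op 5 (in-shuffle): 13 → 27
  after op 6 (out-shuffle): 27 → 27
  after op 7 (cut 6): 27 → 21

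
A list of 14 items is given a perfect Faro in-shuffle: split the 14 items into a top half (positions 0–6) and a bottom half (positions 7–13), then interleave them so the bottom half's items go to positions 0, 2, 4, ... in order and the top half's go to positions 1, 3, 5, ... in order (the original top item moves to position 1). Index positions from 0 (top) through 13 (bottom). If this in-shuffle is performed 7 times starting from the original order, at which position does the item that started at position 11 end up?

Track the item's position through each in-shuffle:
11 → 8 → 2 → 5 → 11 → 8 → 2 → 5

5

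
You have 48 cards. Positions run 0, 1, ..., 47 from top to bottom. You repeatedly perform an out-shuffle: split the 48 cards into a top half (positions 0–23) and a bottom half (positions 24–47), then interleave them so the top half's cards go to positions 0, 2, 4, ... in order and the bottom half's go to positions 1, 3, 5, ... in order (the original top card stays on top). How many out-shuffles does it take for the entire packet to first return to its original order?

The out-shuffle permutes the 48 positions with cycle lengths [1, 1, 23, 23].
Every card is home exactly when every cycle has completed a whole number of laps, i.e. after lcm(1, 23) = 23 out-shuffles.

23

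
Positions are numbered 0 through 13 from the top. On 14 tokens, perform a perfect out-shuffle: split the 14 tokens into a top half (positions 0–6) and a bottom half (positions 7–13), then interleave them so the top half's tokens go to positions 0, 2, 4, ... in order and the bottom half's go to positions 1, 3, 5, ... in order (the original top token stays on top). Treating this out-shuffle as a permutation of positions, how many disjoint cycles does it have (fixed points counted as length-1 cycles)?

3

Trace each unvisited position around until it returns:
(0) (1 2 4 8 3 6 ... len 12) (13)
3 cycles in total.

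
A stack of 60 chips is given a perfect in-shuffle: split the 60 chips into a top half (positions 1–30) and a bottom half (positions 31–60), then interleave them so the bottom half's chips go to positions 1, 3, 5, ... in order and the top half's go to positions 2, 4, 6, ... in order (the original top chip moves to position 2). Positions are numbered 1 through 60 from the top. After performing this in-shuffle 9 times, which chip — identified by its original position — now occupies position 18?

Work backwards from position 18, undoing one in-shuffle at a time:
18 ← 9 ← 35 ← 48 ← 24 ← 12 ← 6 ← 3 ← 32 ← 16
So the chip now at position 18 started at position 16.

16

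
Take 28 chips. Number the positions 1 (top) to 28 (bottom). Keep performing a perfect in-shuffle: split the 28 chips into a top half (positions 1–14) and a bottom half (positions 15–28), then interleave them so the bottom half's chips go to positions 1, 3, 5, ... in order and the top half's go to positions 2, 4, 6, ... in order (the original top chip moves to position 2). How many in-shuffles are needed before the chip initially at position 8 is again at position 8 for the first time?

Follow position 8 under repeated in-shuffles:
8 → 16 → 3 → 6 → 12 → 24 → 19 → 9 → ... → 8 (length 28)
It first returns after 28 in-shuffles.

28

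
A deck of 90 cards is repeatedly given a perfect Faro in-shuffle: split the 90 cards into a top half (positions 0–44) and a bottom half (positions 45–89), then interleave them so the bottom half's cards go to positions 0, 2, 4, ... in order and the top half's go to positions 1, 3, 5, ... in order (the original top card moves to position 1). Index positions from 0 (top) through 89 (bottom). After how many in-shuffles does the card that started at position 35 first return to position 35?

Follow position 35 under repeated in-shuffles:
35 → 71 → 52 → 14 → 29 → 59 → 28 → 57 → 24 → 49 → 8 → 17 → 35
It first returns after 12 in-shuffles.

12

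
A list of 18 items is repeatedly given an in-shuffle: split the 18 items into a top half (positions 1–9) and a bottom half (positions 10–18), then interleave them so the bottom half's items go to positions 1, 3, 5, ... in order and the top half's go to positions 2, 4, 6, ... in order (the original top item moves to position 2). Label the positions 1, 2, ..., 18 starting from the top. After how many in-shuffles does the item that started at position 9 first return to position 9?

18

Follow position 9 under repeated in-shuffles:
9 → 18 → 17 → 15 → 11 → 3 → 6 → 12 → 5 → 10 → 1 → 2 → 4 → 8 → 16 → 13 → 7 → 14 → 9
It first returns after 18 in-shuffles.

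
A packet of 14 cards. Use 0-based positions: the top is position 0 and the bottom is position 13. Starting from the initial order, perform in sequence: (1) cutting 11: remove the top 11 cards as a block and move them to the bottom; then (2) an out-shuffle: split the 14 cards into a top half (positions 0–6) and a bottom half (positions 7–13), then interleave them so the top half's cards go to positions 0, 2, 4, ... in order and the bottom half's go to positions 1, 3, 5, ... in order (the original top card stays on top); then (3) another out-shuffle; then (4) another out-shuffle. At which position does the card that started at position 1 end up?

Track the card from position 1 forward through each operation:
  after op 1 (cut 11): 1 → 4
  after op 2 (out-shuffle): 4 → 8
  after op 3 (out-shuffle): 8 → 3
  after op 4 (out-shuffle): 3 → 6

6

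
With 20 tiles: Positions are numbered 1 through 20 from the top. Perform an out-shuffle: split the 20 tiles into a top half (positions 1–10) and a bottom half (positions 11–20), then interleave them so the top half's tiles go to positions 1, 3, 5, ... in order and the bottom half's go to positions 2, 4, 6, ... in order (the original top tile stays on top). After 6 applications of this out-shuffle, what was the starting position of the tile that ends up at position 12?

Work backwards from position 12, undoing one out-shuffle at a time:
12 ← 16 ← 18 ← 19 ← 10 ← 15 ← 8
So the tile now at position 12 started at position 8.

8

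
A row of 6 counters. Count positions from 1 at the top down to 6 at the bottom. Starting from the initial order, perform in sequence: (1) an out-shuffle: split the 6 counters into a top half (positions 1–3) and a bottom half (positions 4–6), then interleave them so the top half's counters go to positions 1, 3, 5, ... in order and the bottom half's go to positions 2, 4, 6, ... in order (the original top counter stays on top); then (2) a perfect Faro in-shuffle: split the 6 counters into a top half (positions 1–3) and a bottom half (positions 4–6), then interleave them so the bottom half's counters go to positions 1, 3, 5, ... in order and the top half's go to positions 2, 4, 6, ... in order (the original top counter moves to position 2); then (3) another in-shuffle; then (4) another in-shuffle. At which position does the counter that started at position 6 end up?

6

Track the counter from position 6 forward through each operation:
  after op 1 (out-shuffle): 6 → 6
  after op 2 (in-shuffle): 6 → 5
  after op 3 (in-shuffle): 5 → 3
  after op 4 (in-shuffle): 3 → 6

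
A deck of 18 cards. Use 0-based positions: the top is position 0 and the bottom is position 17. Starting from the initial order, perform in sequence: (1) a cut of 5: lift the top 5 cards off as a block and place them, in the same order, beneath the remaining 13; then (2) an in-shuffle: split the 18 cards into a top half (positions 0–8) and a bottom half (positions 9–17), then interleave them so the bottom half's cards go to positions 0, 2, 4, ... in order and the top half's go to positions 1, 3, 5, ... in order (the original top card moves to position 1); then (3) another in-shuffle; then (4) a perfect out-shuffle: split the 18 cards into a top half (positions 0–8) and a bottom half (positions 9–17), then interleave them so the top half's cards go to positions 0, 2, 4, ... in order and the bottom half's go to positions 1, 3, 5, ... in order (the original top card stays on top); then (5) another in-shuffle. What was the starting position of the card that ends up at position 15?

12

Undo the operations in reverse order, starting from position 15:
  undo op 5 (in-shuffle, from top half): 15 ← 7
  undo op 4 (out-shuffle, from bottom half): 7 ← 12
  undo op 3 (in-shuffle, from bottom half): 12 ← 15
  undo op 2 (in-shuffle, from top half): 15 ← 7
  undo op 1 (cut 5): 7 ← 12
So the card at position 15 came from original position 12.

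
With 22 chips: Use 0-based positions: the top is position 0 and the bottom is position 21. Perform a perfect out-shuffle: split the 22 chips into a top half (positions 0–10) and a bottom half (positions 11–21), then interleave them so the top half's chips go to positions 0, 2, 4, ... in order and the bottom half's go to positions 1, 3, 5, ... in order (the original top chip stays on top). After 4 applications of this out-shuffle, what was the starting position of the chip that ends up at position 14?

Work backwards from position 14, undoing one out-shuffle at a time:
14 ← 7 ← 14 ← 7 ← 14
So the chip now at position 14 started at position 14.

14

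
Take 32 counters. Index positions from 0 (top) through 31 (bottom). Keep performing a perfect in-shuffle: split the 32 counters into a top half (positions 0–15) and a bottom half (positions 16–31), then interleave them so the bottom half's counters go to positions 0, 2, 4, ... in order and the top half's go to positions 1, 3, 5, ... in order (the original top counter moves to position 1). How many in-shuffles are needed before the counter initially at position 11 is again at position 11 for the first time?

Follow position 11 under repeated in-shuffles:
11 → 23 → 14 → 29 → 26 → 20 → 8 → 17 → 2 → 5 → 11
It first returns after 10 in-shuffles.

10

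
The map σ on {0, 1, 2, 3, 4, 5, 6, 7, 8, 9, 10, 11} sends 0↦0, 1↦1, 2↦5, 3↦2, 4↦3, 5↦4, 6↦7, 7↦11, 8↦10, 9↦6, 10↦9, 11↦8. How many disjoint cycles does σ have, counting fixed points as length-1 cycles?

Cycle decomposition: (0) (1) (2 5 4 3) (6 7 11 8 10 9).
4 cycles.

4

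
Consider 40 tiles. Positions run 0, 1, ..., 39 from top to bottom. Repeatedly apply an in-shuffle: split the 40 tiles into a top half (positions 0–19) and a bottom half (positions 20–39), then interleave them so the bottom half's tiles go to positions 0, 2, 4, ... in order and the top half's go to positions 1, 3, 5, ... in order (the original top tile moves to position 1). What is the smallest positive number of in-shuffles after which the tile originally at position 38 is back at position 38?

Follow position 38 under repeated in-shuffles:
38 → 36 → 32 → 24 → 8 → 17 → 35 → 30 → 20 → 0 → 1 → 3 → 7 → 15 → 31 → 22 → 4 → 9 → 19 → 39 → 38
It first returns after 20 in-shuffles.

20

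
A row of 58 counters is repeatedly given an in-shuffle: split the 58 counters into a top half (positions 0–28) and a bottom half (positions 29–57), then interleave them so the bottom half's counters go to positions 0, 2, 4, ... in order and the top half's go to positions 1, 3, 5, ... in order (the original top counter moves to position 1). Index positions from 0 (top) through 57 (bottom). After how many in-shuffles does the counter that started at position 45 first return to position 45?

Follow position 45 under repeated in-shuffles:
45 → 32 → 6 → 13 → 27 → 55 → 52 → 46 → ... → 45 (length 58)
It first returns after 58 in-shuffles.

58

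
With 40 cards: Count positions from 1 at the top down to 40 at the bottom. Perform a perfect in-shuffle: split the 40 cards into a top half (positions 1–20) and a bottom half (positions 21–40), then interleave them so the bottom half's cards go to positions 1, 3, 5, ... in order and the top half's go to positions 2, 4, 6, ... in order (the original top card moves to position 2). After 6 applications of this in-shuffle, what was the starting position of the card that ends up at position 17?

Work backwards from position 17, undoing one in-shuffle at a time:
17 ← 29 ← 35 ← 38 ← 19 ← 30 ← 15
So the card now at position 17 started at position 15.

15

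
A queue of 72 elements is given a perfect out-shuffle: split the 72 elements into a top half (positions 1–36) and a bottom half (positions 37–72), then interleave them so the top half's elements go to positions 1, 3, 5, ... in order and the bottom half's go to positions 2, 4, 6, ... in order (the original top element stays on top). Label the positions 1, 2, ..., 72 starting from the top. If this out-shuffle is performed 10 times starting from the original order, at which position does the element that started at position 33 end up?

Track the element's position through each out-shuffle:
33 → 65 → 58 → 44 → 16 → 31 → 61 → 50 → 28 → 55 → 38

38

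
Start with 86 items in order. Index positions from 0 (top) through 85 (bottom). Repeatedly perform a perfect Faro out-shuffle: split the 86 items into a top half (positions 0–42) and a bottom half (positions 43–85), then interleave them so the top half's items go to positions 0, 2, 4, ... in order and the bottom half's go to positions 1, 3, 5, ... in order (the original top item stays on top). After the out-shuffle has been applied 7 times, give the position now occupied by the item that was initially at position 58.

Track the item's position through each out-shuffle:
58 → 31 → 62 → 39 → 78 → 71 → 57 → 29

29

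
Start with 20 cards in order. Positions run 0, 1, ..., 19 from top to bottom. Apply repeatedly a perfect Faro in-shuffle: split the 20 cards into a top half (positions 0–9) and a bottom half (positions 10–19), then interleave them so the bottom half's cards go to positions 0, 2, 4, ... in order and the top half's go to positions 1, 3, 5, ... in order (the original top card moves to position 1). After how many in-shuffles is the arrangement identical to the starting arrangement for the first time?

6

The in-shuffle permutes the 20 positions with cycle lengths [2, 3, 3, 6, 6].
Every card is home exactly when every cycle has completed a whole number of laps, i.e. after lcm(2, 3, 6) = 6 in-shuffles.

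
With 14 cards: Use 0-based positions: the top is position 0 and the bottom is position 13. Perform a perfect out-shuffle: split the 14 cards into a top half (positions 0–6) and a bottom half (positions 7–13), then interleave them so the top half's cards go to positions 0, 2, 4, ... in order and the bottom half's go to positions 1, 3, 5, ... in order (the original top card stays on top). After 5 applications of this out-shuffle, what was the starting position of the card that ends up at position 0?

Work backwards from position 0, undoing one out-shuffle at a time:
0 ← 0 ← 0 ← 0 ← 0 ← 0
So the card now at position 0 started at position 0.

0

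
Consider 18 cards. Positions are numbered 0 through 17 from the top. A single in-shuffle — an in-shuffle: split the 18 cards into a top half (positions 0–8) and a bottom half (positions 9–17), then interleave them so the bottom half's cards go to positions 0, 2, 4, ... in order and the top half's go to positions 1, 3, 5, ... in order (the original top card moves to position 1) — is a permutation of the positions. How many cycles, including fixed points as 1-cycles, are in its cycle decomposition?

1

Trace each unvisited position around until it returns:
(0 1 3 7 15 12 ... len 18)
1 cycle in total.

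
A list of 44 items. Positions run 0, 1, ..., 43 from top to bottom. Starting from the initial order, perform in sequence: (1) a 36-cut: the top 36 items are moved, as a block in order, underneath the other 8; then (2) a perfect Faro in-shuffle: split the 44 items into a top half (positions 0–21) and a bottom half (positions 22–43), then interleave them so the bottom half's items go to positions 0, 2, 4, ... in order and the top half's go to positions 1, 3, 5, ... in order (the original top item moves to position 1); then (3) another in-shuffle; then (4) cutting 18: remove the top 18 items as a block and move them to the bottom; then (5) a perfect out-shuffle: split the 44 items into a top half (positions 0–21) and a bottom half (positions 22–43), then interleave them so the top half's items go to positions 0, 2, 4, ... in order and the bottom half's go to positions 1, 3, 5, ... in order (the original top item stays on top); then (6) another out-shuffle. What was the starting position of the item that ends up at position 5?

Undo the operations in reverse order, starting from position 5:
  undo op 6 (out-shuffle, from bottom half): 5 ← 24
  undo op 5 (out-shuffle, from top half): 24 ← 12
  undo op 4 (cut 18): 12 ← 30
  undo op 3 (in-shuffle, from bottom half): 30 ← 37
  undo op 2 (in-shuffle, from top half): 37 ← 18
  undo op 1 (cut 36): 18 ← 10
So the item at position 5 came from original position 10.

10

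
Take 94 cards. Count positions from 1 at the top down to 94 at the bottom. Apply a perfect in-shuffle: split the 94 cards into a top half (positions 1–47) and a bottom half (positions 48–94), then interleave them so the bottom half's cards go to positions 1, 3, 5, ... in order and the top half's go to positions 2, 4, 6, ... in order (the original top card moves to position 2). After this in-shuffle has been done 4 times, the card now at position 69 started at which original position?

34

Work backwards from position 69, undoing one in-shuffle at a time:
69 ← 82 ← 41 ← 68 ← 34
So the card now at position 69 started at position 34.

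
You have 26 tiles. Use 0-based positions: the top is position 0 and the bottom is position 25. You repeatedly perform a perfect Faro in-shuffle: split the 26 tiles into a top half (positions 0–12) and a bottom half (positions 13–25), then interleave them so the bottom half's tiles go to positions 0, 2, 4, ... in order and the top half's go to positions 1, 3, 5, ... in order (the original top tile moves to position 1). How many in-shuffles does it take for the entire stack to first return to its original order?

The in-shuffle permutes the 26 positions with cycle lengths [2, 6, 18].
Every tile is home exactly when every cycle has completed a whole number of laps, i.e. after lcm(2, 6, 18) = 18 in-shuffles.

18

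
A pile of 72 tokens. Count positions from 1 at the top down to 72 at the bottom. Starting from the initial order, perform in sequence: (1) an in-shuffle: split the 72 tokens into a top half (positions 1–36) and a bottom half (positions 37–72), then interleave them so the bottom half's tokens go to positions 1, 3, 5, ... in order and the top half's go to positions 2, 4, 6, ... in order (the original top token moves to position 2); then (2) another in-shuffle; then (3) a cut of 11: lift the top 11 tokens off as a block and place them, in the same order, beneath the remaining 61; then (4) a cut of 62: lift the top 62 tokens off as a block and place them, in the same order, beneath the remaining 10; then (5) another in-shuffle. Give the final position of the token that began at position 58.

Track the token from position 58 forward through each operation:
  after op 1 (in-shuffle): 58 → 43
  after op 2 (in-shuffle): 43 → 13
  after op 3 (cut 11): 13 → 2
  after op 4 (cut 62): 2 → 12
  after op 5 (in-shuffle): 12 → 24

24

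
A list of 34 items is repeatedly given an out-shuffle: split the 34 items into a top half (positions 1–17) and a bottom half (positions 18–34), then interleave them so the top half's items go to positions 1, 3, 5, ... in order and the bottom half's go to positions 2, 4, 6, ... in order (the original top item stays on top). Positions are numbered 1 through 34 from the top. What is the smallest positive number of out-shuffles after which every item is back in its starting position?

The out-shuffle permutes the 34 positions with cycle lengths [1, 1, 2, 10, 10, 10].
Every item is home exactly when every cycle has completed a whole number of laps, i.e. after lcm(1, 2, 10) = 10 out-shuffles.

10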